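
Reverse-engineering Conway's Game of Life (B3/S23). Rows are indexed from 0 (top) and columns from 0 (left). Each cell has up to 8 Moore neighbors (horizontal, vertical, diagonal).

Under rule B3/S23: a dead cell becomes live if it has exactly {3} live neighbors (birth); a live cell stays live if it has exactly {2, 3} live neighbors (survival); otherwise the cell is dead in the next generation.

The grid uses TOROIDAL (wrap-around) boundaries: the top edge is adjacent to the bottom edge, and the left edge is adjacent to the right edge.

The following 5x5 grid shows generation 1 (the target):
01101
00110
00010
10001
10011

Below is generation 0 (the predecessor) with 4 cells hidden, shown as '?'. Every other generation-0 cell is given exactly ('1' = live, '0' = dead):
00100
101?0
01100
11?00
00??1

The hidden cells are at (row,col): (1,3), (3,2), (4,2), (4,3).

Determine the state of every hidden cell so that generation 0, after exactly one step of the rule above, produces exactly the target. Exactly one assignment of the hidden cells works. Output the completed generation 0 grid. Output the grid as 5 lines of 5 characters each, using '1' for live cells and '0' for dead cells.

Answer: 00100
10100
01100
11100
00011

Derivation:
Hidden generation-0 cells (in order): (1,3), (3,2), (4,2), (4,3).
A hidden cell only influences target cells in its own 3x3 neighborhood. Try each of the 2^4 = 16 assignments, step the completed generation 0 forward once under B3/S23, and compare with the target:
  (1,3)=0 (3,2)=0 (4,2)=0 (4,3)=0 -> step gives (0,2)='0' but target has '1' -> reject
  (1,3)=0 (3,2)=0 (4,2)=0 (4,3)=1 -> step gives (2,2)='1' but target has '0' -> reject
  (1,3)=0 (3,2)=0 (4,2)=1 (4,3)=0 -> step gives (0,1)='0' but target has '1' -> reject
  (1,3)=0 (3,2)=0 (4,2)=1 (4,3)=1 -> step gives (0,1)='0' but target has '1' -> reject
  (1,3)=0 (3,2)=1 (4,2)=0 (4,3)=0 -> step gives (0,2)='0' but target has '1' -> reject
  (1,3)=0 (3,2)=1 (4,2)=0 (4,3)=1 -> step reproduces the target at every cell -> ACCEPT
  (1,3)=0 (3,2)=1 (4,2)=1 (4,3)=0 -> step gives (0,1)='0' but target has '1' -> reject
  (1,3)=0 (3,2)=1 (4,2)=1 (4,3)=1 -> step gives (0,1)='0' but target has '1' -> reject
  (1,3)=1 (3,2)=0 (4,2)=0 (4,3)=0 -> step gives (1,2)='0' but target has '1' -> reject
  (1,3)=1 (3,2)=0 (4,2)=0 (4,3)=1 -> step gives (0,4)='0' but target has '1' -> reject
  (1,3)=1 (3,2)=0 (4,2)=1 (4,3)=0 -> step gives (0,1)='0' but target has '1' -> reject
  (1,3)=1 (3,2)=0 (4,2)=1 (4,3)=1 -> step gives (0,1)='0' but target has '1' -> reject
  (1,3)=1 (3,2)=1 (4,2)=0 (4,3)=0 -> step gives (1,2)='0' but target has '1' -> reject
  (1,3)=1 (3,2)=1 (4,2)=0 (4,3)=1 -> step gives (0,4)='0' but target has '1' -> reject
  (1,3)=1 (3,2)=1 (4,2)=1 (4,3)=0 -> step gives (0,1)='0' but target has '1' -> reject
  (1,3)=1 (3,2)=1 (4,2)=1 (4,3)=1 -> step gives (0,1)='0' but target has '1' -> reject
Unique solution: (1,3)=dead, (3,2)=live, (4,2)=dead, (4,3)=live.
Check: live-neighbor counts of every cell in the completed generation 0:
23243
15331
46432
34443
34432
Applying B3/S23 to generation 0 with these counts gives:
01101
00110
00010
10001
10011
which matches the target exactly.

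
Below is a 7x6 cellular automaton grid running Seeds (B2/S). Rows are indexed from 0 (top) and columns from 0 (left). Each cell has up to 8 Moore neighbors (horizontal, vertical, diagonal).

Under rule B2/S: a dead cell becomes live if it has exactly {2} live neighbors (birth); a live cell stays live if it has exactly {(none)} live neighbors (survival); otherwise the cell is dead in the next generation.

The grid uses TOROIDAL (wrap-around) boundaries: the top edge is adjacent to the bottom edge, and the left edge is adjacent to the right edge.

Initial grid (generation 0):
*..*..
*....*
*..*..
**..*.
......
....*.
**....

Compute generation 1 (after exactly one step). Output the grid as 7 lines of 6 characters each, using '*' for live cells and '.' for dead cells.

Answer: ..*.*.
..**..
..*...
..**..
**.**.
**...*
..***.

Derivation:
Simulating step by step:
Generation 0 (given above): 12 live cells
Generation 1: 17 live cells
(generation 1 grid is the final answer)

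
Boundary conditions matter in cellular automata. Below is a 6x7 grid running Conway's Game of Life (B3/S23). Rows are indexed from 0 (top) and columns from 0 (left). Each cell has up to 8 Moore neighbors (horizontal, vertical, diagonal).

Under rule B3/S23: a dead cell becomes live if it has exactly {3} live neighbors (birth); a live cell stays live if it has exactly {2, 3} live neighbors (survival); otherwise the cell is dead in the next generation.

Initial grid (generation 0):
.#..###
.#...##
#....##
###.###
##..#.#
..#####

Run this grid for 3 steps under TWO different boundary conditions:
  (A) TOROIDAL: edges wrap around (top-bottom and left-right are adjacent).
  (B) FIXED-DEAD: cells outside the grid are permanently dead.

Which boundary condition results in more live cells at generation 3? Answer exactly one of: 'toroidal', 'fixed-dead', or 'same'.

Answer: fixed-dead

Derivation:
Under TOROIDAL boundary, generation 3:
.##....
#..#...
.......
...#...
..##...
.##....
Population = 9

Under FIXED-DEAD boundary, generation 3:
.......
##.....
#.##...
.###...
.#..#..
..#....
Population = 11

Comparison: toroidal=9, fixed-dead=11 -> fixed-dead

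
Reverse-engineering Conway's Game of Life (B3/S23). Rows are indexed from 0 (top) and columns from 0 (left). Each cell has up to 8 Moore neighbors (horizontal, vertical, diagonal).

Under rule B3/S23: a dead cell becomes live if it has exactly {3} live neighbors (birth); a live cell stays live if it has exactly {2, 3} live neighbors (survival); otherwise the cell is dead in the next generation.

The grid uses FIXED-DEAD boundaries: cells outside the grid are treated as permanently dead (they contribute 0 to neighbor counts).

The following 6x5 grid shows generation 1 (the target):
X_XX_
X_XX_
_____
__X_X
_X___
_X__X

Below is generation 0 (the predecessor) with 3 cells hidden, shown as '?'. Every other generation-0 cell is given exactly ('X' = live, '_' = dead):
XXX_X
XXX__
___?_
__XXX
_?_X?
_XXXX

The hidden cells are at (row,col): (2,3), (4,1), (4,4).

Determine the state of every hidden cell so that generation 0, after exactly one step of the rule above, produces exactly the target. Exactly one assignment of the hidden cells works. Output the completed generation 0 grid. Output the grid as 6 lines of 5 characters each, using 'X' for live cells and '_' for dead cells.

Answer: XXX_X
XXX__
_____
__XXX
_X_XX
_XXXX

Derivation:
Hidden generation-0 cells (in order): (2,3), (4,1), (4,4).
A hidden cell only influences target cells in its own 3x3 neighborhood. Try each of the 2^3 = 8 assignments, step the completed generation 0 forward once under B3/S23, and compare with the target:
  (2,3)=_ (4,1)=_ (4,4)=_ -> step gives (3,3)='X' but target has '_' -> reject
  (2,3)=_ (4,1)=_ (4,4)=X -> step gives (5,1)='_' but target has 'X' -> reject
  (2,3)=_ (4,1)=X (4,4)=_ -> step gives (3,3)='X' but target has '_' -> reject
  (2,3)=_ (4,1)=X (4,4)=X -> step reproduces the target at every cell -> ACCEPT
  (2,3)=X (4,1)=_ (4,4)=_ -> step gives (1,2)='_' but target has 'X' -> reject
  (2,3)=X (4,1)=_ (4,4)=X -> step gives (1,2)='_' but target has 'X' -> reject
  (2,3)=X (4,1)=X (4,4)=_ -> step gives (1,2)='_' but target has 'X' -> reject
  (2,3)=X (4,1)=X (4,4)=X -> step gives (1,2)='_' but target has 'X' -> reject
Unique solution: (2,3)=dead, (4,1)=live, (4,4)=live.
Check: live-neighbor counts of every cell in the completed generation 0:
35330
35331
24442
12343
23775
22443
Applying B3/S23 to generation 0 with these counts gives:
X_XX_
X_XX_
_____
__X_X
_X___
_X__X
which matches the target exactly.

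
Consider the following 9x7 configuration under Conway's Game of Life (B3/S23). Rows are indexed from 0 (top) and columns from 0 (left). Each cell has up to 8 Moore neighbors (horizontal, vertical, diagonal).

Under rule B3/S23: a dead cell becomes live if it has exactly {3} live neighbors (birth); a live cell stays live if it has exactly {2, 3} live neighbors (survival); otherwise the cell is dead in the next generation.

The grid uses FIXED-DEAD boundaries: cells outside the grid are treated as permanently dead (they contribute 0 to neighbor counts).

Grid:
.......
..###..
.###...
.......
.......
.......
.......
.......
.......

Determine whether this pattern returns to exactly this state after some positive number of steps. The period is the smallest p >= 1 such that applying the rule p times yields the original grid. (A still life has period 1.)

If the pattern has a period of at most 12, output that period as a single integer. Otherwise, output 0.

Answer: 2

Derivation:
Simulating and comparing each generation to the original:
Gen 0 (original, given above): 6 live cells
Gen 1: 6 live cells, differs from original
Gen 2: 6 live cells, MATCHES original -> period = 2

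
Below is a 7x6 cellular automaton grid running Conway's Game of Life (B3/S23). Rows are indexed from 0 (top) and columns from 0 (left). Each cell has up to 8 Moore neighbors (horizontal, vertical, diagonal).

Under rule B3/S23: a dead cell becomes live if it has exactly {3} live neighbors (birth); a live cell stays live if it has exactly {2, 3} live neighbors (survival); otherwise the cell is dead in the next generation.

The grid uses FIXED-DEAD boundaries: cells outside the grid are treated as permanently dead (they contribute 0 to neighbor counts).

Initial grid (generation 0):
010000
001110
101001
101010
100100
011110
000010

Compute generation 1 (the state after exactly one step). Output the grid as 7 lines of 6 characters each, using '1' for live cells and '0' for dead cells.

Answer: 001100
001110
001001
101010
100000
011010
001010

Derivation:
Simulating step by step:
Generation 0 (given above): 17 live cells
Generation 1: 16 live cells
(generation 1 grid is the final answer)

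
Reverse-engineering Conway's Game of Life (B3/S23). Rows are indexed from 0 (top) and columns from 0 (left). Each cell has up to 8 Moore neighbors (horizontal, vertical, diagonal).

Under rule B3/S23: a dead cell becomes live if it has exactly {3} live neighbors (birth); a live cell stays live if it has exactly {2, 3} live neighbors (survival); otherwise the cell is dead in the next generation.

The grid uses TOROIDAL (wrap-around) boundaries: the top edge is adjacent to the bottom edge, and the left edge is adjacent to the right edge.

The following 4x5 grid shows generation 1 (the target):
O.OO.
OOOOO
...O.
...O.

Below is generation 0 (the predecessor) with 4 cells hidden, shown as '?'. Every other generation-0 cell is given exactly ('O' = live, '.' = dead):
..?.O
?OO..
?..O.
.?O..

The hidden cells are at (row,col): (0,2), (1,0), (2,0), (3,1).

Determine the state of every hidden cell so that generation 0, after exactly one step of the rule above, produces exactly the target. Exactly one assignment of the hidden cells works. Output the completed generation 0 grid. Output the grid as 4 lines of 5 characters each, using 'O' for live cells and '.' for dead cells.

Answer: ....O
OOO..
...O.
..O..

Derivation:
Hidden generation-0 cells (in order): (0,2), (1,0), (2,0), (3,1).
A hidden cell only influences target cells in its own 3x3 neighborhood. Try each of the 2^4 = 16 assignments, step the completed generation 0 forward once under B3/S23, and compare with the target:
  (0,2)=. (1,0)=. (2,0)=. (3,1)=. -> step gives (0,0)='.' but target has 'O' -> reject
  (0,2)=. (1,0)=. (2,0)=. (3,1)=O -> step gives (0,2)='.' but target has 'O' -> reject
  (0,2)=. (1,0)=. (2,0)=O (3,1)=. -> step gives (0,0)='.' but target has 'O' -> reject
  (0,2)=. (1,0)=. (2,0)=O (3,1)=O -> step gives (0,2)='.' but target has 'O' -> reject
  (0,2)=. (1,0)=O (2,0)=. (3,1)=. -> step reproduces the target at every cell -> ACCEPT
  (0,2)=. (1,0)=O (2,0)=. (3,1)=O -> step gives (0,0)='.' but target has 'O' -> reject
  (0,2)=. (1,0)=O (2,0)=O (3,1)=. -> step gives (1,4)='.' but target has 'O' -> reject
  (0,2)=. (1,0)=O (2,0)=O (3,1)=O -> step gives (0,0)='.' but target has 'O' -> reject
  (0,2)=O (1,0)=. (2,0)=. (3,1)=. -> step gives (0,0)='.' but target has 'O' -> reject
  (0,2)=O (1,0)=. (2,0)=. (3,1)=O -> step gives (0,2)='.' but target has 'O' -> reject
  (0,2)=O (1,0)=. (2,0)=O (3,1)=. -> step gives (0,0)='.' but target has 'O' -> reject
  (0,2)=O (1,0)=. (2,0)=O (3,1)=O -> step gives (0,2)='.' but target has 'O' -> reject
  (0,2)=O (1,0)=O (2,0)=. (3,1)=. -> step gives (0,3)='.' but target has 'O' -> reject
  (0,2)=O (1,0)=O (2,0)=. (3,1)=O -> step gives (0,0)='.' but target has 'O' -> reject
  (0,2)=O (1,0)=O (2,0)=O (3,1)=. -> step gives (0,3)='.' but target has 'O' -> reject
  (0,2)=O (1,0)=O (2,0)=O (3,1)=O -> step gives (0,0)='.' but target has 'O' -> reject
Unique solution: (0,2)=dead, (1,0)=live, (2,0)=dead, (3,1)=dead.
Check: live-neighbor counts of every cell in the completed generation 0:
34331
22233
24422
11132
Applying B3/S23 to generation 0 with these counts gives:
O.OO.
OOOOO
...O.
...O.
which matches the target exactly.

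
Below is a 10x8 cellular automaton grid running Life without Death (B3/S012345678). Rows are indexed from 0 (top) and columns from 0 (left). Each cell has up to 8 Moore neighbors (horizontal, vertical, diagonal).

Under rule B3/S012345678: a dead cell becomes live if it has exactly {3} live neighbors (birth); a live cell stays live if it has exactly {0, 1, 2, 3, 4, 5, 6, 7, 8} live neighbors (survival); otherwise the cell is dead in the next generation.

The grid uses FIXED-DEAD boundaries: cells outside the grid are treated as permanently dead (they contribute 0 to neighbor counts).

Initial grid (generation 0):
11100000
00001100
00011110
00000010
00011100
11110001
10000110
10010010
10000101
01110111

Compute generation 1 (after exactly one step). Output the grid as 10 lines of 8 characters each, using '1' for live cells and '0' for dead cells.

Simulating step by step:
Generation 0 (given above): 33 live cells
Generation 1: 46 live cells
(generation 1 grid is the final answer)

Answer: 11100000
01101110
00011110
00000010
01011110
11110001
10011111
11011011
10010101
01111111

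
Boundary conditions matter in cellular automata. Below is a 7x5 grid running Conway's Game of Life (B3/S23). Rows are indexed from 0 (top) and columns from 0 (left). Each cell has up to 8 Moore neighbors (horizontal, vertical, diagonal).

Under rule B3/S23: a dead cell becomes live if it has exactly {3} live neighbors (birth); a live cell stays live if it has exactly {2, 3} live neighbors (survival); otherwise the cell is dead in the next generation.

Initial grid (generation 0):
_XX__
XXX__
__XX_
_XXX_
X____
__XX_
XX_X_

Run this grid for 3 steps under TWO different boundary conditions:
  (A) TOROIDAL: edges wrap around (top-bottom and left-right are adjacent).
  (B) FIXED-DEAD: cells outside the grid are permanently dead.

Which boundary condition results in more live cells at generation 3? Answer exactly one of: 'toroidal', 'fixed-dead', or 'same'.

Answer: fixed-dead

Derivation:
Under TOROIDAL boundary, generation 3:
XXX__
___X_
___X_
_____
XX___
__X__
X___X
Population = 10

Under FIXED-DEAD boundary, generation 3:
_____
X____
XX___
XXX__
_X_X_
XX_XX
_X_X_
Population = 14

Comparison: toroidal=10, fixed-dead=14 -> fixed-dead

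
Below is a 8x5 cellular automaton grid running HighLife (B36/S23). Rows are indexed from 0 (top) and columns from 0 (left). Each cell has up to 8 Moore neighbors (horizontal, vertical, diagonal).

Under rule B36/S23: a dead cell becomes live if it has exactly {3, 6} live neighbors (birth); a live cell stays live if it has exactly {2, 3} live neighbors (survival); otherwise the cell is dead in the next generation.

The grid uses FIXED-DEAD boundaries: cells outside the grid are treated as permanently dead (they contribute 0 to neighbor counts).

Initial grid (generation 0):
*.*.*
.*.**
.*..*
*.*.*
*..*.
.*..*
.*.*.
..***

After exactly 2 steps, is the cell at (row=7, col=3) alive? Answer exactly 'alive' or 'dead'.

Simulating step by step:
Generation 0 (given above): 20 live cells
Generation 1: 24 live cells
.**.*
**..*
**..*
*.*.*
*.***
**.**
.*...
..***
Generation 2: 20 live cells
****.
....*
..*.*
*****
**...
*...*
**...
..**.

Cell (7,3) at generation 2: 1 -> alive

Answer: alive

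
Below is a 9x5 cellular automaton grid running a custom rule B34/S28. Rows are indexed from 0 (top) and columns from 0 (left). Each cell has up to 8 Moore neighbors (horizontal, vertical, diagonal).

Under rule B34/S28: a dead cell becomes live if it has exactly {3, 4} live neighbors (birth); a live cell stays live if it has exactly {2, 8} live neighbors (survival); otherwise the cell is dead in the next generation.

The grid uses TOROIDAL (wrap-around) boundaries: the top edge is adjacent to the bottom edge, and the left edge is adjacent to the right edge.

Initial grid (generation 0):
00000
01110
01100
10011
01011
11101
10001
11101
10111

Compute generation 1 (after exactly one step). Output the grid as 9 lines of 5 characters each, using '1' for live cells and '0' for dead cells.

Simulating step by step:
Generation 0 (given above): 25 live cells
Generation 1: 8 live cells
(generation 1 grid is the final answer)

Answer: 11001
00010
10001
01000
00000
00000
00100
00000
00000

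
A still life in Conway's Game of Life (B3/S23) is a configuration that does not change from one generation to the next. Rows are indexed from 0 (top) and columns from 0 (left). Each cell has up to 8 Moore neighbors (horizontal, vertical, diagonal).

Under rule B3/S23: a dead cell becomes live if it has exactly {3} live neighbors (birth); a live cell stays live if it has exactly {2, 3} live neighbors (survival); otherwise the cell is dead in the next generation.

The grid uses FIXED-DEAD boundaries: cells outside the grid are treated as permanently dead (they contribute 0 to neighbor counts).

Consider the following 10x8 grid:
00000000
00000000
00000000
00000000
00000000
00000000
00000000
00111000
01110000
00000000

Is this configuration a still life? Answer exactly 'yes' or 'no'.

Compute generation 1 and compare to generation 0 (given above):
Generation 1:
00000000
00000000
00000000
00000000
00000000
00000000
00010000
01001000
01001000
00100000
Cell (6,3) differs: gen0=0 vs gen1=1 -> NOT a still life.

Answer: no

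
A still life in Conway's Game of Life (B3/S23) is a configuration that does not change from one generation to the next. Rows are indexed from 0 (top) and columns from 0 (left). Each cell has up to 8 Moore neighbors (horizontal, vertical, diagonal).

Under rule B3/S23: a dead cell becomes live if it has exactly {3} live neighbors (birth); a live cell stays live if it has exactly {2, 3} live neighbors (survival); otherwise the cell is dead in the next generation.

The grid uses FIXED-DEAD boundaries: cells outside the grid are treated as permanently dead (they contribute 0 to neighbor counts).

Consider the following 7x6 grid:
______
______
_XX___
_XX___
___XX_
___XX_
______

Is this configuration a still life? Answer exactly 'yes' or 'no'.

Compute generation 1 and compare to generation 0 (given above):
Generation 1:
______
______
_XX___
_X____
____X_
___XX_
______
Cell (3,2) differs: gen0=1 vs gen1=0 -> NOT a still life.

Answer: no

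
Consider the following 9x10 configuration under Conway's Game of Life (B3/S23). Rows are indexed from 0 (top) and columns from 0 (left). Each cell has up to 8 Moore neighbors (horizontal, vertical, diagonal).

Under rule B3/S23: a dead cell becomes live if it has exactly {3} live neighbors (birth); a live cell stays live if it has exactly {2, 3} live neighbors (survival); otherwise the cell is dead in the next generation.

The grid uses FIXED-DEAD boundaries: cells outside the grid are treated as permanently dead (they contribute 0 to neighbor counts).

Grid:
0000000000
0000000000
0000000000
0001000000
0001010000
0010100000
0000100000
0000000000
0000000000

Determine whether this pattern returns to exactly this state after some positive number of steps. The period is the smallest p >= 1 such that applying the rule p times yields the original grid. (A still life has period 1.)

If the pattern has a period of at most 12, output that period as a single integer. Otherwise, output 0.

Simulating and comparing each generation to the original:
Gen 0 (original, given above): 6 live cells
Gen 1: 6 live cells, differs from original
Gen 2: 6 live cells, MATCHES original -> period = 2

Answer: 2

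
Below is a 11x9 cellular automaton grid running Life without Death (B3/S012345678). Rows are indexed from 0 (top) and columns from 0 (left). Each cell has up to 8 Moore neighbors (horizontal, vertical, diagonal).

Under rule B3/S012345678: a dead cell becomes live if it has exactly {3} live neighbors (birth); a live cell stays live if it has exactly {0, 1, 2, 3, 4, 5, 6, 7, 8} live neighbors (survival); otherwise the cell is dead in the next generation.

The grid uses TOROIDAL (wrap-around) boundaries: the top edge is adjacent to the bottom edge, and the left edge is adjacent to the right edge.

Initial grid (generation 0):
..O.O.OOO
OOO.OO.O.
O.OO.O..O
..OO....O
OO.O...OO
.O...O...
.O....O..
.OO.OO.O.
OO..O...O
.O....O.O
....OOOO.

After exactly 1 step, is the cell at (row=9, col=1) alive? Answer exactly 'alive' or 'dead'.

Simulating step by step:
Generation 0 (given above): 44 live cells
Generation 1: 61 live cells
O.O.O.OOO
OOO.OO.O.
O.OO.OOOO
..OO....O
OO.OO..OO
.O...OOOO
OO..O.O..
.OOOOOOOO
OO.OO.O.O
.O..O.O.O
O..OOOOO.

Cell (9,1) at generation 1: 1 -> alive

Answer: alive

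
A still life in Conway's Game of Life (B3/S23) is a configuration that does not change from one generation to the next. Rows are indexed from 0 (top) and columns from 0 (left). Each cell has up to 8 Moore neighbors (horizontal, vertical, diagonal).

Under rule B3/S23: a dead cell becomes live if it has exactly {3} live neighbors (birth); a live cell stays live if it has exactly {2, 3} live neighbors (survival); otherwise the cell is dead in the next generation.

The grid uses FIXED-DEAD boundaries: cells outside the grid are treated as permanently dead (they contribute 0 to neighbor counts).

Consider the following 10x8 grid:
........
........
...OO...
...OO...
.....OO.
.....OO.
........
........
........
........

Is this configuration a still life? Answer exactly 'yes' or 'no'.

Answer: no

Derivation:
Compute generation 1 and compare to generation 0 (given above):
Generation 1:
........
........
...OO...
...O....
......O.
.....OO.
........
........
........
........
Cell (3,4) differs: gen0=1 vs gen1=0 -> NOT a still life.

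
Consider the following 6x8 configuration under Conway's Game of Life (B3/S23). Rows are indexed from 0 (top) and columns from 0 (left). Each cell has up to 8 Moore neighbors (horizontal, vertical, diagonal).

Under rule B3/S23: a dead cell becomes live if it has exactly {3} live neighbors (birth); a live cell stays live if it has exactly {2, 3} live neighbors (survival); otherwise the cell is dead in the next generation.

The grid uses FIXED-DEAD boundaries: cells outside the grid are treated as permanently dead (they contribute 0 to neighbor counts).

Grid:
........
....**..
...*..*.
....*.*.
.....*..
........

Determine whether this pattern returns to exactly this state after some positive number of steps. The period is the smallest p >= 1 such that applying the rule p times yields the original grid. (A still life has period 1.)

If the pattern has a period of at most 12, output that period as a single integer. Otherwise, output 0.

Answer: 1

Derivation:
Simulating and comparing each generation to the original:
Gen 0 (original, given above): 7 live cells
Gen 1: 7 live cells, MATCHES original -> period = 1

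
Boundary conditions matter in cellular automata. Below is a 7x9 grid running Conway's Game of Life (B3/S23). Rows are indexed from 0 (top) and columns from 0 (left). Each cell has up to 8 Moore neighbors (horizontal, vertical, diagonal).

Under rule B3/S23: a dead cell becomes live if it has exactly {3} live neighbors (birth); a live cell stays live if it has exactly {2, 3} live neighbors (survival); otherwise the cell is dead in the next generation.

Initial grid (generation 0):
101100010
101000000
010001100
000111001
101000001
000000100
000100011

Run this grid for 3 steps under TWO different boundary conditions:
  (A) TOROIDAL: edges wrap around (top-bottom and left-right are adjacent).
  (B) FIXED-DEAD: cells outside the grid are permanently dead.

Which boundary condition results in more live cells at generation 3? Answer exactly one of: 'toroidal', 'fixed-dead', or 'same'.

Under TOROIDAL boundary, generation 3:
010110011
000001000
000000000
000000000
010000000
101100101
101111100
Population = 18

Under FIXED-DEAD boundary, generation 3:
001000000
011000000
000000100
000000011
000000000
000000101
000000010
Population = 9

Comparison: toroidal=18, fixed-dead=9 -> toroidal

Answer: toroidal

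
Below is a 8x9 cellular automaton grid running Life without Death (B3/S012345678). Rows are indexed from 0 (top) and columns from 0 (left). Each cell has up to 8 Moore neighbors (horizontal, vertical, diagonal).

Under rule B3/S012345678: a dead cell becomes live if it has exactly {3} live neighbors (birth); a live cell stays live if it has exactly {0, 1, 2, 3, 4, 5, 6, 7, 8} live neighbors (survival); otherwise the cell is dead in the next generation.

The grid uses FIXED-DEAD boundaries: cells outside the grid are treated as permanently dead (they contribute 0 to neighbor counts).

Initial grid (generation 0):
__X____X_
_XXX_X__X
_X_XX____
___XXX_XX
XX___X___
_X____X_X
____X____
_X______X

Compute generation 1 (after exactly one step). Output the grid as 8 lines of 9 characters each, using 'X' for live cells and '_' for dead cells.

Answer: _XXX___X_
_XXX_X__X
_X_XX_XXX
XX_XXXXXX
XXX__X__X
XX___XX_X
____X__X_
_X______X

Derivation:
Simulating step by step:
Generation 0 (given above): 24 live cells
Generation 1: 37 live cells
(generation 1 grid is the final answer)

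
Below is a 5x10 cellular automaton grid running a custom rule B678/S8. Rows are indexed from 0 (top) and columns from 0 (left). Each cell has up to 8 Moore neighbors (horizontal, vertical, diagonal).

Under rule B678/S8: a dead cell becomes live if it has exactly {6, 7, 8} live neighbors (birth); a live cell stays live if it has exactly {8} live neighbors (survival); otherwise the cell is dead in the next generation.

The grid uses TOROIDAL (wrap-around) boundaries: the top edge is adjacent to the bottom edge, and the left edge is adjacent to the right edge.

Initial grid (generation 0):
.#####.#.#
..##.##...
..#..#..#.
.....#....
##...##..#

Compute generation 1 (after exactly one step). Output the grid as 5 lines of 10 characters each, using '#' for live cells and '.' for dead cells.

Answer: ......#...
....#.....
..........
..........
..........

Derivation:
Simulating step by step:
Generation 0 (given above): 20 live cells
Generation 1: 2 live cells
(generation 1 grid is the final answer)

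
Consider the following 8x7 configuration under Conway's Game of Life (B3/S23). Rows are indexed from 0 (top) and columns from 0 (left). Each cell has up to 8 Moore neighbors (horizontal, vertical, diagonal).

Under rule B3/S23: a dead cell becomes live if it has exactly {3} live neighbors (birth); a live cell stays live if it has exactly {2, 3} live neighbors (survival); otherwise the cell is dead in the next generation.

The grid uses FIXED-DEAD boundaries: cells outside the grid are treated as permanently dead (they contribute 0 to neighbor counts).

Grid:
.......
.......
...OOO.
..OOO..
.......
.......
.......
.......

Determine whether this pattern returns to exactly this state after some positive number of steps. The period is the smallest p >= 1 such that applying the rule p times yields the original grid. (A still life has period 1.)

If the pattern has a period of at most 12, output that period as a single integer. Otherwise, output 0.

Simulating and comparing each generation to the original:
Gen 0 (original, given above): 6 live cells
Gen 1: 6 live cells, differs from original
Gen 2: 6 live cells, MATCHES original -> period = 2

Answer: 2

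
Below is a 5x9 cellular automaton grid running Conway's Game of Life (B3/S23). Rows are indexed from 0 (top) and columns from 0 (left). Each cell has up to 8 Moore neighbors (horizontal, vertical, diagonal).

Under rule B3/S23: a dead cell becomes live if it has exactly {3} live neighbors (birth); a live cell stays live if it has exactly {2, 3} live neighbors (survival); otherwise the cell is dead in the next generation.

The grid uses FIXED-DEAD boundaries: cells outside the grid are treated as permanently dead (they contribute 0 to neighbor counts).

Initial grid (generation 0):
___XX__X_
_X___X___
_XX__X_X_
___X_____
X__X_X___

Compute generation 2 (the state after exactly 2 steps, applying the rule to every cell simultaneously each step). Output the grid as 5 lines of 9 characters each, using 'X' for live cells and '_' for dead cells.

Answer: ____X____
_X_X_X___
XX__X_X__
_X_XX____
_________

Derivation:
Simulating step by step:
Generation 0 (given above): 13 live cells
Generation 1: 12 live cells
____X____
_X_X_X___
_XX_X_X__
_X_X__X__
____X____
Generation 2: 11 live cells
(generation 2 grid is the final answer)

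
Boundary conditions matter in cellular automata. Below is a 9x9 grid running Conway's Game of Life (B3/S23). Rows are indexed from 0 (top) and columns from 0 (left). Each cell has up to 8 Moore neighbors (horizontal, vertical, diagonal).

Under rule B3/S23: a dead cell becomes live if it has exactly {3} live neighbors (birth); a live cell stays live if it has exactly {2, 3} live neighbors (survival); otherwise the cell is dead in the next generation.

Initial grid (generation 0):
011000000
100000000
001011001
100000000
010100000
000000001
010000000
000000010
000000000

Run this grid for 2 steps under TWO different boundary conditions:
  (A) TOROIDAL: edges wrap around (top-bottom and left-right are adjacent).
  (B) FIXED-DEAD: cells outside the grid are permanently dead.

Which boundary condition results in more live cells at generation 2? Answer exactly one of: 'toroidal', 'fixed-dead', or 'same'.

Answer: toroidal

Derivation:
Under TOROIDAL boundary, generation 2:
011000000
001000001
000010001
001100000
100000001
010000000
000000000
000000000
000000000
Population = 11

Under FIXED-DEAD boundary, generation 2:
001000000
011000000
010010000
011100000
010000000
000000000
000000000
000000000
000000000
Population = 9

Comparison: toroidal=11, fixed-dead=9 -> toroidal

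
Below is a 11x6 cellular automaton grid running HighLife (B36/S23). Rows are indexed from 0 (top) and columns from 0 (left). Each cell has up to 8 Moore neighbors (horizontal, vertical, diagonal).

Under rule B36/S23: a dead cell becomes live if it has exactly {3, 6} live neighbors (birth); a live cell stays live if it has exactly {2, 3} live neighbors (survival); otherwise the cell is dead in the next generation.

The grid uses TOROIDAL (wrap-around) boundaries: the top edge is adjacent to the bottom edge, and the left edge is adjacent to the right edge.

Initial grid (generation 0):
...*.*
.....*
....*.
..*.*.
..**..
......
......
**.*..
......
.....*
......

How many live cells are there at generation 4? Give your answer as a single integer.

Simulating step by step:
Generation 0 (given above): 12 live cells
Generation 1: 11 live cells
....*.
.....*
...***
..*.*.
..**..
......
......
......
*.....
......
....*.
Generation 2: 11 live cells
....**
...*.*
...*.*
..**.*
..**..
......
......
......
......
......
......
Generation 3: 13 live cells
....**
*..***
*..***
......
..***.
......
......
......
......
......
......
Generation 4: 7 live cells
*..*..
......
*..*..
..*...
...*..
...*..
......
......
......
......
......
Population at generation 4: 7

Answer: 7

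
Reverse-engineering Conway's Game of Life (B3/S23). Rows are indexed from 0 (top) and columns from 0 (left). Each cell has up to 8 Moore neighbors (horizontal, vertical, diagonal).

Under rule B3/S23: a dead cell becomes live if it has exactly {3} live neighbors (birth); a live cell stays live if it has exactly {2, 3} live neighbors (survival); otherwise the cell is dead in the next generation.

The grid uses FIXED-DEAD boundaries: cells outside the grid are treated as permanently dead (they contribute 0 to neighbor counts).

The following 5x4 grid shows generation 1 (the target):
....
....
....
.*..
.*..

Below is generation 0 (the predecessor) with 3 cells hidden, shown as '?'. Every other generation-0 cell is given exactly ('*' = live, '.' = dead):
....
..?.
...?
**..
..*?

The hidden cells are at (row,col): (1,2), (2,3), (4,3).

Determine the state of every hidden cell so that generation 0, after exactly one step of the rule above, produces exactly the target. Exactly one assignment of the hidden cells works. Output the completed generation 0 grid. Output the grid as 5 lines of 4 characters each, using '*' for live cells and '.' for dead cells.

Hidden generation-0 cells (in order): (1,2), (2,3), (4,3).
A hidden cell only influences target cells in its own 3x3 neighborhood. Try each of the 2^3 = 8 assignments, step the completed generation 0 forward once under B3/S23, and compare with the target:
  (1,2)=. (2,3)=. (4,3)=. -> step reproduces the target at every cell -> ACCEPT
  (1,2)=. (2,3)=. (4,3)=* -> step gives (3,2)='*' but target has '.' -> reject
  (1,2)=. (2,3)=* (4,3)=. -> step gives (3,2)='*' but target has '.' -> reject
  (1,2)=. (2,3)=* (4,3)=* -> step gives (3,3)='*' but target has '.' -> reject
  (1,2)=* (2,3)=. (4,3)=. -> step gives (2,1)='*' but target has '.' -> reject
  (1,2)=* (2,3)=. (4,3)=* -> step gives (2,1)='*' but target has '.' -> reject
  (1,2)=* (2,3)=* (4,3)=. -> step gives (2,1)='*' but target has '.' -> reject
  (1,2)=* (2,3)=* (4,3)=* -> step gives (2,1)='*' but target has '.' -> reject
Unique solution: (1,2)=dead, (2,3)=dead, (4,3)=dead.
Check: live-neighbor counts of every cell in the completed generation 0:
0000
0000
2210
1221
2311
Applying B3/S23 to generation 0 with these counts gives:
....
....
....
.*..
.*..
which matches the target exactly.

Answer: ....
....
....
**..
..*.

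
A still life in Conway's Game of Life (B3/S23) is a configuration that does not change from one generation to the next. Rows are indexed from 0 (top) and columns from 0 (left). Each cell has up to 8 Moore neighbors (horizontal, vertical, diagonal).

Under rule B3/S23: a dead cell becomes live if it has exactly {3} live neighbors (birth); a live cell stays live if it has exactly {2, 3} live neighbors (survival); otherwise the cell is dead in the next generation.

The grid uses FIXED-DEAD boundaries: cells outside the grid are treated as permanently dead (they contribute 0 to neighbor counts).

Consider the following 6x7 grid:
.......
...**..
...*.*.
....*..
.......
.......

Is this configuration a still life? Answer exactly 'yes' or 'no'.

Answer: yes

Derivation:
Compute generation 1 and compare to generation 0 (given above):
Generation 1:
.......
...**..
...*.*.
....*..
.......
.......
The grids are IDENTICAL -> still life.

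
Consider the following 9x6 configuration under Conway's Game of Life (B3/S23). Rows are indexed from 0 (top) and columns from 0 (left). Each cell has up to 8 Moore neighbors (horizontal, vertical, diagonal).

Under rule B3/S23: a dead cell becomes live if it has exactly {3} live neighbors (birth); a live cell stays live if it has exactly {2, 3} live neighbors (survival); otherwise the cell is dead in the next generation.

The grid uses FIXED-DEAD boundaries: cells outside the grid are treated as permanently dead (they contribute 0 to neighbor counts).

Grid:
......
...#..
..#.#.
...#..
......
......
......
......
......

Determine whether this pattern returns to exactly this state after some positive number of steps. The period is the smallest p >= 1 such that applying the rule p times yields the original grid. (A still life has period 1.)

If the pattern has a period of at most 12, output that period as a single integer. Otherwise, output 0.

Simulating and comparing each generation to the original:
Gen 0 (original, given above): 4 live cells
Gen 1: 4 live cells, MATCHES original -> period = 1

Answer: 1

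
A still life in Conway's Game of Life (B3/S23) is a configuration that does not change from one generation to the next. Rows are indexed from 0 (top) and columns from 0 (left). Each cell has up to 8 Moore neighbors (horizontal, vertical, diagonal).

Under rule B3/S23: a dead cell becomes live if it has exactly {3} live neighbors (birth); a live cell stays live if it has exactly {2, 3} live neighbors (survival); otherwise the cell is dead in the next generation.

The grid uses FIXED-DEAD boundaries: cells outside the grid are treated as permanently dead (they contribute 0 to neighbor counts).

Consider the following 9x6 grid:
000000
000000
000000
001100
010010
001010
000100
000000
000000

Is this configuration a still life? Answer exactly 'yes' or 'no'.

Answer: yes

Derivation:
Compute generation 1 and compare to generation 0 (given above):
Generation 1:
000000
000000
000000
001100
010010
001010
000100
000000
000000
The grids are IDENTICAL -> still life.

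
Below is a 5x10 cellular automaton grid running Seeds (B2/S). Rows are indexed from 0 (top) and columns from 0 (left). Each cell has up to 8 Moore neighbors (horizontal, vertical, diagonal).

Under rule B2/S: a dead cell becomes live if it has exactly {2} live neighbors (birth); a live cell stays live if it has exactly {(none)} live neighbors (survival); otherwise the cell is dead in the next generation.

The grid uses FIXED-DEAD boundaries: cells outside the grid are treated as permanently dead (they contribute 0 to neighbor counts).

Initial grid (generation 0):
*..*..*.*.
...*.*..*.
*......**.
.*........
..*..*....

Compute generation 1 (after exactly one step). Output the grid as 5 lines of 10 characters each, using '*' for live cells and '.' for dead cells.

Simulating step by step:
Generation 0 (given above): 13 live cells
Generation 1: 17 live cells
(generation 1 grid is the final answer)

Answer: ..*..*...*
***.......
.**.*.*..*
*.*...***.
.*........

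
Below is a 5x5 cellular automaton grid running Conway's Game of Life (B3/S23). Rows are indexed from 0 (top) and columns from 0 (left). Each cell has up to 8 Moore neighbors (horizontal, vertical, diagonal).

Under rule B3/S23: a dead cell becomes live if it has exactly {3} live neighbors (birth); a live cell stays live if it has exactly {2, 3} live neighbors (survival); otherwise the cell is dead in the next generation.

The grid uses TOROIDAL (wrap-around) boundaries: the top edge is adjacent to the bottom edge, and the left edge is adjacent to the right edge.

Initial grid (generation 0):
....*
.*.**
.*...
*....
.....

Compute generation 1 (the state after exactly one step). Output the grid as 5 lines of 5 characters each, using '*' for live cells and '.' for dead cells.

Answer: *..**
..***
.**.*
.....
.....

Derivation:
Simulating step by step:
Generation 0 (given above): 6 live cells
Generation 1: 9 live cells
(generation 1 grid is the final answer)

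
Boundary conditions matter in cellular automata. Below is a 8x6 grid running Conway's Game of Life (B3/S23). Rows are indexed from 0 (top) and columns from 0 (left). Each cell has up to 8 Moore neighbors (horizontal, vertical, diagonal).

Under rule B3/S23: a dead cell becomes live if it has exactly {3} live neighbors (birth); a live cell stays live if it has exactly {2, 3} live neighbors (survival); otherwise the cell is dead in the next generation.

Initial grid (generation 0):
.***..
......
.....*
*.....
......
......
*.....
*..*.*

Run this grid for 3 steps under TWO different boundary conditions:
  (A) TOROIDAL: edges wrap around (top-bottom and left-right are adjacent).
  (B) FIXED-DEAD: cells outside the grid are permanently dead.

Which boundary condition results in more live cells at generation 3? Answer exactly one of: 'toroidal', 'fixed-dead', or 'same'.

Answer: same

Derivation:
Under TOROIDAL boundary, generation 3:
......
......
......
......
......
......
......
......
Population = 0

Under FIXED-DEAD boundary, generation 3:
......
......
......
......
......
......
......
......
Population = 0

Comparison: toroidal=0, fixed-dead=0 -> same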